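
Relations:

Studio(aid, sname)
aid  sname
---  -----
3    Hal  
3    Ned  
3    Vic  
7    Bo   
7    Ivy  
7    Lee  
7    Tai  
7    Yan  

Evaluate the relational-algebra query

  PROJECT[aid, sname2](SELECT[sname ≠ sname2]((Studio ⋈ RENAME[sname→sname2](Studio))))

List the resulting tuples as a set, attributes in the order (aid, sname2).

ρ[sname→sname2]: schema becomes (aid, sname2); tuples unchanged.
Joining Studio and RENAME[sname→sname2](Studio) on aid yields {(3, Hal, Hal), (3, Hal, Ned), (3, Hal, Vic), (3, Ned, Hal), (3, Ned, Ned), (3, Ned, Vic), (3, Vic, Hal), (3, Vic, Ned), (3, Vic, Vic), (7, Bo, Bo), (7, Bo, Ivy), (7, Bo, Lee), (7, Bo, Tai), (7, Bo, Yan), (7, Ivy, Bo), (7, Ivy, Ivy), (7, Ivy, Lee), (7, Ivy, Tai), (7, Ivy, Yan), (7, Lee, Bo), (7, Lee, Ivy), (7, Lee, Lee), (7, Lee, Tai), (7, Lee, Yan), (7, Tai, Bo), (7, Tai, Ivy), (7, Tai, Lee), (7, Tai, Tai), (7, Tai, Yan), (7, Yan, Bo), (7, Yan, Ivy), (7, Yan, Lee), (7, Yan, Tai), (7, Yan, Yan)}.
Selection sname ≠ sname2: {(3, Hal, Ned), (3, Hal, Vic), (3, Ned, Hal), (3, Ned, Vic), (3, Vic, Hal), (3, Vic, Ned), (7, Bo, Ivy), (7, Bo, Lee), (7, Bo, Tai), (7, Bo, Yan), (7, Ivy, Bo), (7, Ivy, Lee), (7, Ivy, Tai), (7, Ivy, Yan), (7, Lee, Bo), (7, Lee, Ivy), (7, Lee, Tai), (7, Lee, Yan), (7, Tai, Bo), (7, Tai, Ivy), (7, Tai, Lee), (7, Tai, Yan), (7, Yan, Bo), (7, Yan, Ivy), (7, Yan, Lee), (7, Yan, Tai)}
π_{aid, sname2} gives {(3, Hal), (3, Ned), (3, Vic), (7, Bo), (7, Ivy), (7, Lee), (7, Tai), (7, Yan)} (18 duplicate(s) eliminated).

{(3, Hal), (3, Ned), (3, Vic), (7, Bo), (7, Ivy), (7, Lee), (7, Tai), (7, Yan)}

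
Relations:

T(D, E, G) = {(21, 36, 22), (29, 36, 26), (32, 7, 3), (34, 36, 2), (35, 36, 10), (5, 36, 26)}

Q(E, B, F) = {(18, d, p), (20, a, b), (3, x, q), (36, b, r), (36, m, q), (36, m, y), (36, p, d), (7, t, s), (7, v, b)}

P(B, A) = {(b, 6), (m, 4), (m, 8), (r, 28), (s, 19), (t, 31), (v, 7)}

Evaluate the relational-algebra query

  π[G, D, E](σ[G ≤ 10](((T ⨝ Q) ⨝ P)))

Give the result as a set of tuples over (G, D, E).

{(10, 35, 36), (2, 34, 36), (3, 32, 7)}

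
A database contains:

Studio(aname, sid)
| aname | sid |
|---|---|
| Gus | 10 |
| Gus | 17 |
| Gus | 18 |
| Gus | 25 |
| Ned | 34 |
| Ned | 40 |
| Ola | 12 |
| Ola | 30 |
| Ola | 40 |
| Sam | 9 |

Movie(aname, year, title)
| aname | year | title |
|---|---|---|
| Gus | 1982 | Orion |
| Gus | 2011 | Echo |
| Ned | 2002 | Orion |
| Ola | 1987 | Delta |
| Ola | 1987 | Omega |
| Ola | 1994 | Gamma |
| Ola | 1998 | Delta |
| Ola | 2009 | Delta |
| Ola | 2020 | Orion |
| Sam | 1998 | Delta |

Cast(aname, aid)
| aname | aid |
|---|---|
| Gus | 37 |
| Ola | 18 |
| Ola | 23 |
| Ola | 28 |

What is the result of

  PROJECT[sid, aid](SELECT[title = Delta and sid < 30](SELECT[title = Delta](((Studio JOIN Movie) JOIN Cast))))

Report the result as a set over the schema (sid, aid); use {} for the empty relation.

Joining Studio and Movie on aname yields {(Gus, 10, 1982, Orion), (Gus, 10, 2011, Echo), (Gus, 17, 1982, Orion), (Gus, 17, 2011, Echo), (Gus, 18, 1982, Orion), (Gus, 18, 2011, Echo), (Gus, 25, 1982, Orion), (Gus, 25, 2011, Echo), (Ned, 34, 2002, Orion), (Ned, 40, 2002, Orion), (Ola, 12, 1987, Delta), (Ola, 12, 1987, Omega), (Ola, 12, 1994, Gamma), (Ola, 12, 1998, Delta), (Ola, 12, 2009, Delta), (Ola, 12, 2020, Orion), (Ola, 30, 1987, Delta), (Ola, 30, 1987, Omega), (Ola, 30, 1994, Gamma), (Ola, 30, 1998, Delta), (Ola, 30, 2009, Delta), (Ola, 30, 2020, Orion), (Ola, 40, 1987, Delta), (Ola, 40, 1987, Omega), (Ola, 40, 1994, Gamma), (Ola, 40, 1998, Delta), (Ola, 40, 2009, Delta), (Ola, 40, 2020, Orion), (Sam, 9, 1998, Delta)}.
Joining (Studio JOIN Movie) and Cast on aname yields {(Gus, 10, 1982, Orion, 37), (Gus, 10, 2011, Echo, 37), (Gus, 17, 1982, Orion, 37), (Gus, 17, 2011, Echo, 37), (Gus, 18, 1982, Orion, 37), (Gus, 18, 2011, Echo, 37), (Gus, 25, 1982, Orion, 37), (Gus, 25, 2011, Echo, 37), (Ola, 12, 1987, Delta, 18), (Ola, 12, 1987, Delta, 23), (Ola, 12, 1987, Delta, 28), (Ola, 12, 1987, Omega, 18), (Ola, 12, 1987, Omega, 23), (Ola, 12, 1987, Omega, 28), (Ola, 12, 1994, Gamma, 18), (Ola, 12, 1994, Gamma, 23), (Ola, 12, 1994, Gamma, 28), (Ola, 12, 1998, Delta, 18), (Ola, 12, 1998, Delta, 23), (Ola, 12, 1998, Delta, 28), (Ola, 12, 2009, Delta, 18), (Ola, 12, 2009, Delta, 23), (Ola, 12, 2009, Delta, 28), (Ola, 12, 2020, Orion, 18), (Ola, 12, 2020, Orion, 23), (Ola, 12, 2020, Orion, 28), (Ola, 30, 1987, Delta, 18), (Ola, 30, 1987, Delta, 23), (Ola, 30, 1987, Delta, 28), (Ola, 30, 1987, Omega, 18), (Ola, 30, 1987, Omega, 23), (Ola, 30, 1987, Omega, 28), (Ola, 30, 1994, Gamma, 18), (Ola, 30, 1994, Gamma, 23), (Ola, 30, 1994, Gamma, 28), (Ola, 30, 1998, Delta, 18), (Ola, 30, 1998, Delta, 23), (Ola, 30, 1998, Delta, 28), (Ola, 30, 2009, Delta, 18), (Ola, 30, 2009, Delta, 23), (Ola, 30, 2009, Delta, 28), (Ola, 30, 2020, Orion, 18), (Ola, 30, 2020, Orion, 23), (Ola, 30, 2020, Orion, 28), (Ola, 40, 1987, Delta, 18), (Ola, 40, 1987, Delta, 23), (Ola, 40, 1987, Delta, 28), (Ola, 40, 1987, Omega, 18), (Ola, 40, 1987, Omega, 23), (Ola, 40, 1987, Omega, 28), (Ola, 40, 1994, Gamma, 18), (Ola, 40, 1994, Gamma, 23), (Ola, 40, 1994, Gamma, 28), (Ola, 40, 1998, Delta, 18), (Ola, 40, 1998, Delta, 23), (Ola, 40, 1998, Delta, 28), (Ola, 40, 2009, Delta, 18), (Ola, 40, 2009, Delta, 23), (Ola, 40, 2009, Delta, 28), (Ola, 40, 2020, Orion, 18), (Ola, 40, 2020, Orion, 23), (Ola, 40, 2020, Orion, 28)}.
Selection title = Delta: {(Ola, 12, 1987, Delta, 18), (Ola, 12, 1987, Delta, 23), (Ola, 12, 1987, Delta, 28), (Ola, 12, 1998, Delta, 18), (Ola, 12, 1998, Delta, 23), (Ola, 12, 1998, Delta, 28), (Ola, 12, 2009, Delta, 18), (Ola, 12, 2009, Delta, 23), (Ola, 12, 2009, Delta, 28), (Ola, 30, 1987, Delta, 18), (Ola, 30, 1987, Delta, 23), (Ola, 30, 1987, Delta, 28), (Ola, 30, 1998, Delta, 18), (Ola, 30, 1998, Delta, 23), (Ola, 30, 1998, Delta, 28), (Ola, 30, 2009, Delta, 18), (Ola, 30, 2009, Delta, 23), (Ola, 30, 2009, Delta, 28), (Ola, 40, 1987, Delta, 18), (Ola, 40, 1987, Delta, 23), (Ola, 40, 1987, Delta, 28), (Ola, 40, 1998, Delta, 18), (Ola, 40, 1998, Delta, 23), (Ola, 40, 1998, Delta, 28), (Ola, 40, 2009, Delta, 18), (Ola, 40, 2009, Delta, 23), (Ola, 40, 2009, Delta, 28)}
Selection title = Delta and sid < 30: {(Ola, 12, 1987, Delta, 18), (Ola, 12, 1987, Delta, 23), (Ola, 12, 1987, Delta, 28), (Ola, 12, 1998, Delta, 18), (Ola, 12, 1998, Delta, 23), (Ola, 12, 1998, Delta, 28), (Ola, 12, 2009, Delta, 18), (Ola, 12, 2009, Delta, 23), (Ola, 12, 2009, Delta, 28)}
Keep only column(s) sid, aid (6 duplicate(s) eliminated): {(12, 18), (12, 23), (12, 28)}

{(12, 18), (12, 23), (12, 28)}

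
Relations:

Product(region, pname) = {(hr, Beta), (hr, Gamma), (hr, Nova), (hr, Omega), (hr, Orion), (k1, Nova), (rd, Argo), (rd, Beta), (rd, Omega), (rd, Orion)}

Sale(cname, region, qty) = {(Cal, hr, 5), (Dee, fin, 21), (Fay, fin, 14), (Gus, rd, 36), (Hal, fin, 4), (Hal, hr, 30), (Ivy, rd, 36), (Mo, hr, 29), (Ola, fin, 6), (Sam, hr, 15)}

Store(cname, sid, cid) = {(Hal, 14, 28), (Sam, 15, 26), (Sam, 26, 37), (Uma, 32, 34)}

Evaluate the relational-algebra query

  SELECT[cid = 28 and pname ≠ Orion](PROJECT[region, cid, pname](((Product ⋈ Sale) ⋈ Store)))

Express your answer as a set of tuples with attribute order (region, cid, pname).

{(hr, 28, Beta), (hr, 28, Gamma), (hr, 28, Nova), (hr, 28, Omega)}

Joining Product and Sale on region yields {(hr, Beta, Cal, 5), (hr, Beta, Hal, 30), (hr, Beta, Mo, 29), (hr, Beta, Sam, 15), (hr, Gamma, Cal, 5), (hr, Gamma, Hal, 30), (hr, Gamma, Mo, 29), (hr, Gamma, Sam, 15), (hr, Nova, Cal, 5), (hr, Nova, Hal, 30), (hr, Nova, Mo, 29), (hr, Nova, Sam, 15), (hr, Omega, Cal, 5), (hr, Omega, Hal, 30), (hr, Omega, Mo, 29), (hr, Omega, Sam, 15), (hr, Orion, Cal, 5), (hr, Orion, Hal, 30), (hr, Orion, Mo, 29), (hr, Orion, Sam, 15), (rd, Argo, Gus, 36), (rd, Argo, Ivy, 36), (rd, Beta, Gus, 36), (rd, Beta, Ivy, 36), (rd, Omega, Gus, 36), (rd, Omega, Ivy, 36), (rd, Orion, Gus, 36), (rd, Orion, Ivy, 36)}.
Joining (Product ⋈ Sale) and Store on cname yields {(hr, Beta, Hal, 30, 14, 28), (hr, Beta, Sam, 15, 15, 26), (hr, Beta, Sam, 15, 26, 37), (hr, Gamma, Hal, 30, 14, 28), (hr, Gamma, Sam, 15, 15, 26), (hr, Gamma, Sam, 15, 26, 37), (hr, Nova, Hal, 30, 14, 28), (hr, Nova, Sam, 15, 15, 26), (hr, Nova, Sam, 15, 26, 37), (hr, Omega, Hal, 30, 14, 28), (hr, Omega, Sam, 15, 15, 26), (hr, Omega, Sam, 15, 26, 37), (hr, Orion, Hal, 30, 14, 28), (hr, Orion, Sam, 15, 15, 26), (hr, Orion, Sam, 15, 26, 37)}.
Keep only column(s) region, cid, pname: {(hr, 26, Beta), (hr, 26, Gamma), (hr, 26, Nova), (hr, 26, Omega), (hr, 26, Orion), (hr, 28, Beta), (hr, 28, Gamma), (hr, 28, Nova), (hr, 28, Omega), (hr, 28, Orion), (hr, 37, Beta), (hr, 37, Gamma), (hr, 37, Nova), (hr, 37, Omega), (hr, 37, Orion)}
Apply σ_{cid = 28 and pname ≠ Orion}; surviving tuples: {(hr, 28, Beta), (hr, 28, Gamma), (hr, 28, Nova), (hr, 28, Omega)}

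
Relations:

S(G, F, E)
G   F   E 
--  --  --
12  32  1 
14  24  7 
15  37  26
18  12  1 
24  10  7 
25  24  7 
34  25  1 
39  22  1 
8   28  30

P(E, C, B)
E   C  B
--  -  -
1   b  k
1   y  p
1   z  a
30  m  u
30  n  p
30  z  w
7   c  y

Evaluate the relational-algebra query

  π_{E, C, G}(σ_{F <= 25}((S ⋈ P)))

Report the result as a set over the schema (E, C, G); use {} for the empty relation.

{(1, b, 18), (1, b, 34), (1, b, 39), (1, y, 18), (1, y, 34), (1, y, 39), (1, z, 18), (1, z, 34), (1, z, 39), (7, c, 14), (7, c, 24), (7, c, 25)}

Joining S and P on E yields {(12, 32, 1, b, k), (12, 32, 1, y, p), (12, 32, 1, z, a), (14, 24, 7, c, y), (18, 12, 1, b, k), (18, 12, 1, y, p), (18, 12, 1, z, a), (24, 10, 7, c, y), (25, 24, 7, c, y), (34, 25, 1, b, k), (34, 25, 1, y, p), (34, 25, 1, z, a), (39, 22, 1, b, k), (39, 22, 1, y, p), (39, 22, 1, z, a), (8, 28, 30, m, u), (8, 28, 30, n, p), (8, 28, 30, z, w)}.
Selection F <= 25: {(14, 24, 7, c, y), (18, 12, 1, b, k), (18, 12, 1, y, p), (18, 12, 1, z, a), (24, 10, 7, c, y), (25, 24, 7, c, y), (34, 25, 1, b, k), (34, 25, 1, y, p), (34, 25, 1, z, a), (39, 22, 1, b, k), (39, 22, 1, y, p), (39, 22, 1, z, a)}
Keep only column(s) E, C, G: {(1, b, 18), (1, b, 34), (1, b, 39), (1, y, 18), (1, y, 34), (1, y, 39), (1, z, 18), (1, z, 34), (1, z, 39), (7, c, 14), (7, c, 24), (7, c, 25)}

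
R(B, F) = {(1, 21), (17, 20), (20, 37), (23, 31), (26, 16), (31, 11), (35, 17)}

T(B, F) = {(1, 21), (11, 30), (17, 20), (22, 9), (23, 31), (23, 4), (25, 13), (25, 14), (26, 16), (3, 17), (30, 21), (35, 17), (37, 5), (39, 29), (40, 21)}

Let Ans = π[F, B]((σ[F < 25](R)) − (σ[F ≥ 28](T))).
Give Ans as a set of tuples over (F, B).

Filtering on F < 25 leaves {(1, 21), (17, 20), (26, 16), (31, 11), (35, 17)}.
Filtering on F ≥ 28 leaves {(11, 30), (23, 31), (39, 29)}.
Set difference of the two operands is {(1, 21), (17, 20), (26, 16), (31, 11), (35, 17)}.
π_{F, B} gives {(11, 31), (16, 26), (17, 35), (20, 17), (21, 1)}.

{(11, 31), (16, 26), (17, 35), (20, 17), (21, 1)}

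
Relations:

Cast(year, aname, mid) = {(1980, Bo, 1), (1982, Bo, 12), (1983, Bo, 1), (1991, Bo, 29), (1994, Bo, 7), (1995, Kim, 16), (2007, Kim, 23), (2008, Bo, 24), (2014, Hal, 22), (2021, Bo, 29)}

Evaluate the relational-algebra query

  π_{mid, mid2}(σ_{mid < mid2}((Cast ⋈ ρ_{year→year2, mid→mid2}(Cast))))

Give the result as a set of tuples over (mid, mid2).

ρ[year→year2, mid→mid2]: schema becomes (year2, aname, mid2); tuples unchanged.
Cast ⋈ ρ_{year→year2, mid→mid2}(Cast) (natural join on aname): {(1980, Bo, 1, 1980, 1), (1980, Bo, 1, 1982, 12), (1980, Bo, 1, 1983, 1), (1980, Bo, 1, 1991, 29), (1980, Bo, 1, 1994, 7), (1980, Bo, 1, 2008, 24), (1980, Bo, 1, 2021, 29), (1982, Bo, 12, 1980, 1), (1982, Bo, 12, 1982, 12), (1982, Bo, 12, 1983, 1), (1982, Bo, 12, 1991, 29), (1982, Bo, 12, 1994, 7), (1982, Bo, 12, 2008, 24), (1982, Bo, 12, 2021, 29), (1983, Bo, 1, 1980, 1), (1983, Bo, 1, 1982, 12), (1983, Bo, 1, 1983, 1), (1983, Bo, 1, 1991, 29), (1983, Bo, 1, 1994, 7), (1983, Bo, 1, 2008, 24), (1983, Bo, 1, 2021, 29), (1991, Bo, 29, 1980, 1), (1991, Bo, 29, 1982, 12), (1991, Bo, 29, 1983, 1), (1991, Bo, 29, 1991, 29), (1991, Bo, 29, 1994, 7), (1991, Bo, 29, 2008, 24), (1991, Bo, 29, 2021, 29), (1994, Bo, 7, 1980, 1), (1994, Bo, 7, 1982, 12), (1994, Bo, 7, 1983, 1), (1994, Bo, 7, 1991, 29), (1994, Bo, 7, 1994, 7), (1994, Bo, 7, 2008, 24), (1994, Bo, 7, 2021, 29), (1995, Kim, 16, 1995, 16), (1995, Kim, 16, 2007, 23), (2007, Kim, 23, 1995, 16), (2007, Kim, 23, 2007, 23), (2008, Bo, 24, 1980, 1), (2008, Bo, 24, 1982, 12), (2008, Bo, 24, 1983, 1), (2008, Bo, 24, 1991, 29), (2008, Bo, 24, 1994, 7), (2008, Bo, 24, 2008, 24), (2008, Bo, 24, 2021, 29), (2014, Hal, 22, 2014, 22), (2021, Bo, 29, 1980, 1), (2021, Bo, 29, 1982, 12), (2021, Bo, 29, 1983, 1), (2021, Bo, 29, 1991, 29), (2021, Bo, 29, 1994, 7), (2021, Bo, 29, 2008, 24), (2021, Bo, 29, 2021, 29)}
Selection mid < mid2: {(1980, Bo, 1, 1982, 12), (1980, Bo, 1, 1991, 29), (1980, Bo, 1, 1994, 7), (1980, Bo, 1, 2008, 24), (1980, Bo, 1, 2021, 29), (1982, Bo, 12, 1991, 29), (1982, Bo, 12, 2008, 24), (1982, Bo, 12, 2021, 29), (1983, Bo, 1, 1982, 12), (1983, Bo, 1, 1991, 29), (1983, Bo, 1, 1994, 7), (1983, Bo, 1, 2008, 24), (1983, Bo, 1, 2021, 29), (1994, Bo, 7, 1982, 12), (1994, Bo, 7, 1991, 29), (1994, Bo, 7, 2008, 24), (1994, Bo, 7, 2021, 29), (1995, Kim, 16, 2007, 23), (2008, Bo, 24, 1991, 29), (2008, Bo, 24, 2021, 29)}
π[mid, mid2]: project onto (mid, mid2) (9 duplicate(s) eliminated) → {(1, 12), (1, 24), (1, 29), (1, 7), (12, 24), (12, 29), (16, 23), (24, 29), (7, 12), (7, 24), (7, 29)}

{(1, 12), (1, 24), (1, 29), (1, 7), (12, 24), (12, 29), (16, 23), (24, 29), (7, 12), (7, 24), (7, 29)}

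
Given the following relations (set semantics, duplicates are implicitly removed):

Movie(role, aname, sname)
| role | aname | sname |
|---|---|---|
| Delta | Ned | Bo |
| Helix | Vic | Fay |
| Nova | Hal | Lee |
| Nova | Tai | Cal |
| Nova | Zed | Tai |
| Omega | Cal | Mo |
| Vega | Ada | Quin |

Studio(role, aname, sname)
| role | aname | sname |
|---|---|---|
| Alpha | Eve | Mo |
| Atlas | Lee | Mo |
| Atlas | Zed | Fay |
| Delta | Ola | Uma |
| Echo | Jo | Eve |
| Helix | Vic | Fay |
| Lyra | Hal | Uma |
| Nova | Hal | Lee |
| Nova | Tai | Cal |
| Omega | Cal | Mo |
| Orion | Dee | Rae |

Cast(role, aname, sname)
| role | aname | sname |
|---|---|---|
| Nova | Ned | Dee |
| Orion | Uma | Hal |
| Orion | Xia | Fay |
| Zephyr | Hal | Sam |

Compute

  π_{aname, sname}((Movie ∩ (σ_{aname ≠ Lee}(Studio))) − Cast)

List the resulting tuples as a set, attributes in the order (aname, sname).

{(Cal, Mo), (Hal, Lee), (Tai, Cal), (Vic, Fay)}

Apply σ_{aname ≠ Lee}; surviving tuples: {(Alpha, Eve, Mo), (Atlas, Zed, Fay), (Delta, Ola, Uma), (Echo, Jo, Eve), (Helix, Vic, Fay), (Lyra, Hal, Uma), (Nova, Hal, Lee), (Nova, Tai, Cal), (Omega, Cal, Mo), (Orion, Dee, Rae)}
Set intersection of the two operands is {(Helix, Vic, Fay), (Nova, Hal, Lee), (Nova, Tai, Cal), (Omega, Cal, Mo)}.
Set difference of the two operands is {(Helix, Vic, Fay), (Nova, Hal, Lee), (Nova, Tai, Cal), (Omega, Cal, Mo)}.
π_{aname, sname} gives {(Cal, Mo), (Hal, Lee), (Tai, Cal), (Vic, Fay)}.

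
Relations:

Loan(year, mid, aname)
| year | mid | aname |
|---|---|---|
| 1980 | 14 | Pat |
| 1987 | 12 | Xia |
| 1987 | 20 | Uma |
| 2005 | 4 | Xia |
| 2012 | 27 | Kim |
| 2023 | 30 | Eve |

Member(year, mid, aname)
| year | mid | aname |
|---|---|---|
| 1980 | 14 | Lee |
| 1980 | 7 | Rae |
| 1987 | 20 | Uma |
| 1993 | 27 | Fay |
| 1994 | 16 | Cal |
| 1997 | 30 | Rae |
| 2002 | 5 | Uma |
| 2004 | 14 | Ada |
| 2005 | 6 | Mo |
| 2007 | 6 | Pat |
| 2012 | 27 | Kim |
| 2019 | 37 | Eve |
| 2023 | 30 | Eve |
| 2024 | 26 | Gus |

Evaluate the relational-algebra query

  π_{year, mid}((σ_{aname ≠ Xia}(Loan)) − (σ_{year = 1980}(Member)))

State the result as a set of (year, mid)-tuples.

Filtering on aname ≠ Xia leaves {(1980, 14, Pat), (1987, 20, Uma), (2012, 27, Kim), (2023, 30, Eve)}.
Filtering on year = 1980 leaves {(1980, 14, Lee), (1980, 7, Rae)}.
Set difference of the two operands is {(1980, 14, Pat), (1987, 20, Uma), (2012, 27, Kim), (2023, 30, Eve)}.
Keep only column(s) year, mid: {(1980, 14), (1987, 20), (2012, 27), (2023, 30)}

{(1980, 14), (1987, 20), (2012, 27), (2023, 30)}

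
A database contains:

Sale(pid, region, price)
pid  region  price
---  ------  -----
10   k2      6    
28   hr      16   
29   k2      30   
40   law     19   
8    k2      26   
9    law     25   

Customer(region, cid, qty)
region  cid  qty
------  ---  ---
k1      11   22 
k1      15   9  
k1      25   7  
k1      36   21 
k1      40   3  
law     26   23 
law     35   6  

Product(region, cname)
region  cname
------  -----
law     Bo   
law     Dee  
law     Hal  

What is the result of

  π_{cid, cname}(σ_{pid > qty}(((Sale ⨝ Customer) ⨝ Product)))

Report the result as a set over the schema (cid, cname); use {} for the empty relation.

Joining Sale and Customer on region yields {(40, law, 19, 26, 23), (40, law, 19, 35, 6), (9, law, 25, 26, 23), (9, law, 25, 35, 6)}.
Joining (Sale ⨝ Customer) and Product on region yields {(40, law, 19, 26, 23, Bo), (40, law, 19, 26, 23, Dee), (40, law, 19, 26, 23, Hal), (40, law, 19, 35, 6, Bo), (40, law, 19, 35, 6, Dee), (40, law, 19, 35, 6, Hal), (9, law, 25, 26, 23, Bo), (9, law, 25, 26, 23, Dee), (9, law, 25, 26, 23, Hal), (9, law, 25, 35, 6, Bo), (9, law, 25, 35, 6, Dee), (9, law, 25, 35, 6, Hal)}.
Apply σ_{pid > qty}; surviving tuples: {(40, law, 19, 26, 23, Bo), (40, law, 19, 26, 23, Dee), (40, law, 19, 26, 23, Hal), (40, law, 19, 35, 6, Bo), (40, law, 19, 35, 6, Dee), (40, law, 19, 35, 6, Hal), (9, law, 25, 35, 6, Bo), (9, law, 25, 35, 6, Dee), (9, law, 25, 35, 6, Hal)}
π[cid, cname]: project onto (cid, cname) (3 duplicate(s) eliminated) → {(26, Bo), (26, Dee), (26, Hal), (35, Bo), (35, Dee), (35, Hal)}

{(26, Bo), (26, Dee), (26, Hal), (35, Bo), (35, Dee), (35, Hal)}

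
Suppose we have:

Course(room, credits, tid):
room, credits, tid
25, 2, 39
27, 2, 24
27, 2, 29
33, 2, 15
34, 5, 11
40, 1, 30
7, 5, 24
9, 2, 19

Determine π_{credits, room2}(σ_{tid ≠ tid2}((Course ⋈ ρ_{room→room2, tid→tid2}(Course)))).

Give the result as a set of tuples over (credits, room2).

{(2, 25), (2, 27), (2, 33), (2, 9), (5, 34), (5, 7)}

ρ[room→room2, tid→tid2]: schema becomes (room2, credits, tid2); tuples unchanged.
Joining Course and ρ_{room→room2, tid→tid2}(Course) on credits yields {(25, 2, 39, 25, 39), (25, 2, 39, 27, 24), (25, 2, 39, 27, 29), (25, 2, 39, 33, 15), (25, 2, 39, 9, 19), (27, 2, 24, 25, 39), (27, 2, 24, 27, 24), (27, 2, 24, 27, 29), (27, 2, 24, 33, 15), (27, 2, 24, 9, 19), (27, 2, 29, 25, 39), (27, 2, 29, 27, 24), (27, 2, 29, 27, 29), (27, 2, 29, 33, 15), (27, 2, 29, 9, 19), (33, 2, 15, 25, 39), (33, 2, 15, 27, 24), (33, 2, 15, 27, 29), (33, 2, 15, 33, 15), (33, 2, 15, 9, 19), (34, 5, 11, 34, 11), (34, 5, 11, 7, 24), (40, 1, 30, 40, 30), (7, 5, 24, 34, 11), (7, 5, 24, 7, 24), (9, 2, 19, 25, 39), (9, 2, 19, 27, 24), (9, 2, 19, 27, 29), (9, 2, 19, 33, 15), (9, 2, 19, 9, 19)}.
Apply σ_{tid ≠ tid2}; surviving tuples: {(25, 2, 39, 27, 24), (25, 2, 39, 27, 29), (25, 2, 39, 33, 15), (25, 2, 39, 9, 19), (27, 2, 24, 25, 39), (27, 2, 24, 27, 29), (27, 2, 24, 33, 15), (27, 2, 24, 9, 19), (27, 2, 29, 25, 39), (27, 2, 29, 27, 24), (27, 2, 29, 33, 15), (27, 2, 29, 9, 19), (33, 2, 15, 25, 39), (33, 2, 15, 27, 24), (33, 2, 15, 27, 29), (33, 2, 15, 9, 19), (34, 5, 11, 7, 24), (7, 5, 24, 34, 11), (9, 2, 19, 25, 39), (9, 2, 19, 27, 24), (9, 2, 19, 27, 29), (9, 2, 19, 33, 15)}
Keep only column(s) credits, room2 (16 duplicate(s) eliminated): {(2, 25), (2, 27), (2, 33), (2, 9), (5, 34), (5, 7)}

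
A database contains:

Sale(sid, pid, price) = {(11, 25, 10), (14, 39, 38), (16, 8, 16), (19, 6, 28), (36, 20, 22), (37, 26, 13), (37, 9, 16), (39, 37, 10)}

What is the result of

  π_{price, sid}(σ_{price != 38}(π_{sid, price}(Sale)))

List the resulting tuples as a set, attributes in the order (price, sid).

{(10, 11), (10, 39), (13, 37), (16, 16), (16, 37), (22, 36), (28, 19)}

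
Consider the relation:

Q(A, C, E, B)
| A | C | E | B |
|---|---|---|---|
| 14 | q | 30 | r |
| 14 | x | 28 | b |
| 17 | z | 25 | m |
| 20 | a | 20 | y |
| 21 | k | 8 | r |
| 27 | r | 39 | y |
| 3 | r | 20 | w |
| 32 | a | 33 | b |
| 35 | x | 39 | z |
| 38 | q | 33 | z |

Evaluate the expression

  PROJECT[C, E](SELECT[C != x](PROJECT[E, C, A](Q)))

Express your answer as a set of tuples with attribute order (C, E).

{(a, 20), (a, 33), (k, 8), (q, 30), (q, 33), (r, 20), (r, 39), (z, 25)}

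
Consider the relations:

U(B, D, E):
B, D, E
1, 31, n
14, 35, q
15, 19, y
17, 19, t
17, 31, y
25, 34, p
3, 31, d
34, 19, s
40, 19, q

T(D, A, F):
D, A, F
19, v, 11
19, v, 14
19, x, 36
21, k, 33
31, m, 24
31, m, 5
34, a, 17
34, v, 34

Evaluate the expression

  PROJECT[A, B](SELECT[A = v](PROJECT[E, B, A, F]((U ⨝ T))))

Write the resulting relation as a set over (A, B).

Natural join on D: {(1, 31, n, m, 24), (1, 31, n, m, 5), (15, 19, y, v, 11), (15, 19, y, v, 14), (15, 19, y, x, 36), (17, 19, t, v, 11), (17, 19, t, v, 14), (17, 19, t, x, 36), (17, 31, y, m, 24), (17, 31, y, m, 5), (25, 34, p, a, 17), (25, 34, p, v, 34), (3, 31, d, m, 24), (3, 31, d, m, 5), (34, 19, s, v, 11), (34, 19, s, v, 14), (34, 19, s, x, 36), (40, 19, q, v, 11), (40, 19, q, v, 14), (40, 19, q, x, 36)}
π_{E, B, A, F} gives {(d, 3, m, 24), (d, 3, m, 5), (n, 1, m, 24), (n, 1, m, 5), (p, 25, a, 17), (p, 25, v, 34), (q, 40, v, 11), (q, 40, v, 14), (q, 40, x, 36), (s, 34, v, 11), (s, 34, v, 14), (s, 34, x, 36), (t, 17, v, 11), (t, 17, v, 14), (t, 17, x, 36), (y, 15, v, 11), (y, 15, v, 14), (y, 15, x, 36), (y, 17, m, 24), (y, 17, m, 5)}.
Selection A = v: {(p, 25, v, 34), (q, 40, v, 11), (q, 40, v, 14), (s, 34, v, 11), (s, 34, v, 14), (t, 17, v, 11), (t, 17, v, 14), (y, 15, v, 11), (y, 15, v, 14)}
π_{A, B} gives {(v, 15), (v, 17), (v, 25), (v, 34), (v, 40)} (4 duplicate(s) eliminated).

{(v, 15), (v, 17), (v, 25), (v, 34), (v, 40)}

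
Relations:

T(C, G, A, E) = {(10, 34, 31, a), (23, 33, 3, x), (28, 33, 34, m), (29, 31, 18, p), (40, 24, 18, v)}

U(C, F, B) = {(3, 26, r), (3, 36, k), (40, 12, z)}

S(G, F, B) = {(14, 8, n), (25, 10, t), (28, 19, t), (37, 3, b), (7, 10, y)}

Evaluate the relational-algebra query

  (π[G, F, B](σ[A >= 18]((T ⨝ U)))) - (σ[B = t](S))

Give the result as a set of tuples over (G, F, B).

{(24, 12, z)}

Joining T and U on C yields {(40, 24, 18, v, 12, z)}.
Apply σ_{A >= 18}; surviving tuples: {(40, 24, 18, v, 12, z)}
π[G, F, B]: project onto (G, F, B) → {(24, 12, z)}
Apply σ_{B = t}; surviving tuples: {(25, 10, t), (28, 19, t)}
Set difference of the two operands is {(24, 12, z)}.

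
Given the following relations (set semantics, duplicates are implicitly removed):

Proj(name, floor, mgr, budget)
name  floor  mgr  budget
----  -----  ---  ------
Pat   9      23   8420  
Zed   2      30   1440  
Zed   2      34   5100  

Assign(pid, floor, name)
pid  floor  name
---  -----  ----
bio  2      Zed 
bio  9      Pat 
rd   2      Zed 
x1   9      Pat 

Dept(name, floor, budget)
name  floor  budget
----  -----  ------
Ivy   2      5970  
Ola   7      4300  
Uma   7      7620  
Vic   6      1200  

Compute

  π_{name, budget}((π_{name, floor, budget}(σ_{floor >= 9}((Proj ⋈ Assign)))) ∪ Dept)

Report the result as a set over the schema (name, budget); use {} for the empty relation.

{(Ivy, 5970), (Ola, 4300), (Pat, 8420), (Uma, 7620), (Vic, 1200)}

Joining Proj and Assign on name, floor yields {(Pat, 9, 23, 8420, bio), (Pat, 9, 23, 8420, x1), (Zed, 2, 30, 1440, bio), (Zed, 2, 30, 1440, rd), (Zed, 2, 34, 5100, bio), (Zed, 2, 34, 5100, rd)}.
σ[floor >= 9]: keep tuples satisfying floor >= 9 → {(Pat, 9, 23, 8420, bio), (Pat, 9, 23, 8420, x1)}
π_{name, floor, budget} gives {(Pat, 9, 8420)} (1 duplicate(s) eliminated).
Set union of the two operands is {(Ivy, 2, 5970), (Ola, 7, 4300), (Pat, 9, 8420), (Uma, 7, 7620), (Vic, 6, 1200)}.
π_{name, budget} gives {(Ivy, 5970), (Ola, 4300), (Pat, 8420), (Uma, 7620), (Vic, 1200)}.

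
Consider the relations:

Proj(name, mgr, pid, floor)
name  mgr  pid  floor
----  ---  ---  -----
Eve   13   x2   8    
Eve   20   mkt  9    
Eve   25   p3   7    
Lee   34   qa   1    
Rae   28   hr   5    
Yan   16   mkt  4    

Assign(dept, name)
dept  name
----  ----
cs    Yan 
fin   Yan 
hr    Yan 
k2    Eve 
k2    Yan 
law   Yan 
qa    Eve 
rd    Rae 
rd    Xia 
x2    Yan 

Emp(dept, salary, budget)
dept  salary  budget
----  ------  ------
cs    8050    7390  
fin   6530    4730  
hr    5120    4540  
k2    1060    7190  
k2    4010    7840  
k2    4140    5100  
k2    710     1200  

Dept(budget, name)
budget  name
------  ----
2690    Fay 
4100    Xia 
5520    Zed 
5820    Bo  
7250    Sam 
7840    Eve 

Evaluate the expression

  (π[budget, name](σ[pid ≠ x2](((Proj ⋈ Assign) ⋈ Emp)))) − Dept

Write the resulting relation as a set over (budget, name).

Proj ⋈ Assign (natural join on name): {(Eve, 13, x2, 8, k2), (Eve, 13, x2, 8, qa), (Eve, 20, mkt, 9, k2), (Eve, 20, mkt, 9, qa), (Eve, 25, p3, 7, k2), (Eve, 25, p3, 7, qa), (Rae, 28, hr, 5, rd), (Yan, 16, mkt, 4, cs), (Yan, 16, mkt, 4, fin), (Yan, 16, mkt, 4, hr), (Yan, 16, mkt, 4, k2), (Yan, 16, mkt, 4, law), (Yan, 16, mkt, 4, x2)}
(Proj ⋈ Assign) ⋈ Emp (natural join on dept): {(Eve, 13, x2, 8, k2, 1060, 7190), (Eve, 13, x2, 8, k2, 4010, 7840), (Eve, 13, x2, 8, k2, 4140, 5100), (Eve, 13, x2, 8, k2, 710, 1200), (Eve, 20, mkt, 9, k2, 1060, 7190), (Eve, 20, mkt, 9, k2, 4010, 7840), (Eve, 20, mkt, 9, k2, 4140, 5100), (Eve, 20, mkt, 9, k2, 710, 1200), (Eve, 25, p3, 7, k2, 1060, 7190), (Eve, 25, p3, 7, k2, 4010, 7840), (Eve, 25, p3, 7, k2, 4140, 5100), (Eve, 25, p3, 7, k2, 710, 1200), (Yan, 16, mkt, 4, cs, 8050, 7390), (Yan, 16, mkt, 4, fin, 6530, 4730), (Yan, 16, mkt, 4, hr, 5120, 4540), (Yan, 16, mkt, 4, k2, 1060, 7190), (Yan, 16, mkt, 4, k2, 4010, 7840), (Yan, 16, mkt, 4, k2, 4140, 5100), (Yan, 16, mkt, 4, k2, 710, 1200)}
σ[pid ≠ x2]: keep tuples satisfying pid ≠ x2 → {(Eve, 20, mkt, 9, k2, 1060, 7190), (Eve, 20, mkt, 9, k2, 4010, 7840), (Eve, 20, mkt, 9, k2, 4140, 5100), (Eve, 20, mkt, 9, k2, 710, 1200), (Eve, 25, p3, 7, k2, 1060, 7190), (Eve, 25, p3, 7, k2, 4010, 7840), (Eve, 25, p3, 7, k2, 4140, 5100), (Eve, 25, p3, 7, k2, 710, 1200), (Yan, 16, mkt, 4, cs, 8050, 7390), (Yan, 16, mkt, 4, fin, 6530, 4730), (Yan, 16, mkt, 4, hr, 5120, 4540), (Yan, 16, mkt, 4, k2, 1060, 7190), (Yan, 16, mkt, 4, k2, 4010, 7840), (Yan, 16, mkt, 4, k2, 4140, 5100), (Yan, 16, mkt, 4, k2, 710, 1200)}
Projecting to budget, name (4 duplicate(s) eliminated): {(1200, Eve), (1200, Yan), (4540, Yan), (4730, Yan), (5100, Eve), (5100, Yan), (7190, Eve), (7190, Yan), (7390, Yan), (7840, Eve), (7840, Yan)}
Set difference of the two operands is {(1200, Eve), (1200, Yan), (4540, Yan), (4730, Yan), (5100, Eve), (5100, Yan), (7190, Eve), (7190, Yan), (7390, Yan), (7840, Yan)}.

{(1200, Eve), (1200, Yan), (4540, Yan), (4730, Yan), (5100, Eve), (5100, Yan), (7190, Eve), (7190, Yan), (7390, Yan), (7840, Yan)}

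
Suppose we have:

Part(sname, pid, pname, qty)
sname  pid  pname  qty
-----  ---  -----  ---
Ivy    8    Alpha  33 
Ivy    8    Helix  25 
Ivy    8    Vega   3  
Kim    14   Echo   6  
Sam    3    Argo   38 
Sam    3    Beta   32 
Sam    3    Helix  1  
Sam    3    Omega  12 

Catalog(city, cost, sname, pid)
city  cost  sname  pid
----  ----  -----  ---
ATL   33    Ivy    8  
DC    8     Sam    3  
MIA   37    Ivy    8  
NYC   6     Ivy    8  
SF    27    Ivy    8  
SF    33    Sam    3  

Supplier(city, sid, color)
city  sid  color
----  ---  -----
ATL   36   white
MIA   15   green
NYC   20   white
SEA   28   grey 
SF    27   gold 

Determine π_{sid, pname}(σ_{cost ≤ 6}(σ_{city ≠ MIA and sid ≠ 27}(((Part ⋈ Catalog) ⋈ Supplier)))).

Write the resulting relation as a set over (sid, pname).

{(20, Alpha), (20, Helix), (20, Vega)}

Part ⋈ Catalog (natural join on sname, pid): {(Ivy, 8, Alpha, 33, ATL, 33), (Ivy, 8, Alpha, 33, MIA, 37), (Ivy, 8, Alpha, 33, NYC, 6), (Ivy, 8, Alpha, 33, SF, 27), (Ivy, 8, Helix, 25, ATL, 33), (Ivy, 8, Helix, 25, MIA, 37), (Ivy, 8, Helix, 25, NYC, 6), (Ivy, 8, Helix, 25, SF, 27), (Ivy, 8, Vega, 3, ATL, 33), (Ivy, 8, Vega, 3, MIA, 37), (Ivy, 8, Vega, 3, NYC, 6), (Ivy, 8, Vega, 3, SF, 27), (Sam, 3, Argo, 38, DC, 8), (Sam, 3, Argo, 38, SF, 33), (Sam, 3, Beta, 32, DC, 8), (Sam, 3, Beta, 32, SF, 33), (Sam, 3, Helix, 1, DC, 8), (Sam, 3, Helix, 1, SF, 33), (Sam, 3, Omega, 12, DC, 8), (Sam, 3, Omega, 12, SF, 33)}
(Part ⋈ Catalog) ⋈ Supplier (natural join on city): {(Ivy, 8, Alpha, 33, ATL, 33, 36, white), (Ivy, 8, Alpha, 33, MIA, 37, 15, green), (Ivy, 8, Alpha, 33, NYC, 6, 20, white), (Ivy, 8, Alpha, 33, SF, 27, 27, gold), (Ivy, 8, Helix, 25, ATL, 33, 36, white), (Ivy, 8, Helix, 25, MIA, 37, 15, green), (Ivy, 8, Helix, 25, NYC, 6, 20, white), (Ivy, 8, Helix, 25, SF, 27, 27, gold), (Ivy, 8, Vega, 3, ATL, 33, 36, white), (Ivy, 8, Vega, 3, MIA, 37, 15, green), (Ivy, 8, Vega, 3, NYC, 6, 20, white), (Ivy, 8, Vega, 3, SF, 27, 27, gold), (Sam, 3, Argo, 38, SF, 33, 27, gold), (Sam, 3, Beta, 32, SF, 33, 27, gold), (Sam, 3, Helix, 1, SF, 33, 27, gold), (Sam, 3, Omega, 12, SF, 33, 27, gold)}
Selection city ≠ MIA and sid ≠ 27: {(Ivy, 8, Alpha, 33, ATL, 33, 36, white), (Ivy, 8, Alpha, 33, NYC, 6, 20, white), (Ivy, 8, Helix, 25, ATL, 33, 36, white), (Ivy, 8, Helix, 25, NYC, 6, 20, white), (Ivy, 8, Vega, 3, ATL, 33, 36, white), (Ivy, 8, Vega, 3, NYC, 6, 20, white)}
Selection cost ≤ 6: {(Ivy, 8, Alpha, 33, NYC, 6, 20, white), (Ivy, 8, Helix, 25, NYC, 6, 20, white), (Ivy, 8, Vega, 3, NYC, 6, 20, white)}
Keep only column(s) sid, pname: {(20, Alpha), (20, Helix), (20, Vega)}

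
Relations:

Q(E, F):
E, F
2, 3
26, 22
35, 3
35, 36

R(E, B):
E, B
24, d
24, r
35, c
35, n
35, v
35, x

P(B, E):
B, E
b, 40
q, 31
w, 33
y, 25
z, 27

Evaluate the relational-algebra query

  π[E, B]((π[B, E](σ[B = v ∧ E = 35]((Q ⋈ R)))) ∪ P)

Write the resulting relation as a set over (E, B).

{(25, y), (27, z), (31, q), (33, w), (35, v), (40, b)}

Natural join on E: {(35, 3, c), (35, 3, n), (35, 3, v), (35, 3, x), (35, 36, c), (35, 36, n), (35, 36, v), (35, 36, x)}
Filtering on B = v ∧ E = 35 leaves {(35, 3, v), (35, 36, v)}.
π_{B, E} gives {(v, 35)} (1 duplicate(s) eliminated).
Union: {(v, 35)} with {(b, 40), (q, 31), (w, 33), (y, 25), (z, 27)} → {(b, 40), (q, 31), (v, 35), (w, 33), (y, 25), (z, 27)}
π_{E, B} gives {(25, y), (27, z), (31, q), (33, w), (35, v), (40, b)}.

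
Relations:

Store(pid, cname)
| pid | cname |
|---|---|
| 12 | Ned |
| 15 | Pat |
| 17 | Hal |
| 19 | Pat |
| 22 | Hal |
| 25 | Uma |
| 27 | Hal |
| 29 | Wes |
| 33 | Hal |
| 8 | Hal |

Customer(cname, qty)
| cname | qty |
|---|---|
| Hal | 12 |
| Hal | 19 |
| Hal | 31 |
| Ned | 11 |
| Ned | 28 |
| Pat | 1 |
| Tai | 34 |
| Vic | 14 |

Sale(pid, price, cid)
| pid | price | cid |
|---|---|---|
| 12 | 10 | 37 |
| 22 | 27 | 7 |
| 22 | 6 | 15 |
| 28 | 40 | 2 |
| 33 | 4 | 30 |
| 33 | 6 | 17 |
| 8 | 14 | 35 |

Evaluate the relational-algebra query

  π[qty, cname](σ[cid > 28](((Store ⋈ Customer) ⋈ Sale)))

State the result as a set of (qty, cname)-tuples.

{(11, Ned), (12, Hal), (19, Hal), (28, Ned), (31, Hal)}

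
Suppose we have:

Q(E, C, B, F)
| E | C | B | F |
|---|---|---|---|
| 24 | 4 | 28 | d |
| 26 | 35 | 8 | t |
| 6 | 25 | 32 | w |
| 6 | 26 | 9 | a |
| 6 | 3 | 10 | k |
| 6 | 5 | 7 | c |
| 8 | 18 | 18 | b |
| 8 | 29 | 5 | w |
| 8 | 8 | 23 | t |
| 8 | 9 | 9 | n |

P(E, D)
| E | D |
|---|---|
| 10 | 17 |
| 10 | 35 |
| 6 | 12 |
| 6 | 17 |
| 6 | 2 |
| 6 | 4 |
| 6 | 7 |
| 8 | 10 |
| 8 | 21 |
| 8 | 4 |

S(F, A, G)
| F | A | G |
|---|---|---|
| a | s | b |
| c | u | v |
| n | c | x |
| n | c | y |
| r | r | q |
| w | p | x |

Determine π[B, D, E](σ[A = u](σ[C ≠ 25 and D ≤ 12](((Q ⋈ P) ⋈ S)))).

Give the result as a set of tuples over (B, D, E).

{(7, 12, 6), (7, 2, 6), (7, 4, 6), (7, 7, 6)}

Q ⋈ P (natural join on E): {(6, 25, 32, w, 12), (6, 25, 32, w, 17), (6, 25, 32, w, 2), (6, 25, 32, w, 4), (6, 25, 32, w, 7), (6, 26, 9, a, 12), (6, 26, 9, a, 17), (6, 26, 9, a, 2), (6, 26, 9, a, 4), (6, 26, 9, a, 7), (6, 3, 10, k, 12), (6, 3, 10, k, 17), (6, 3, 10, k, 2), (6, 3, 10, k, 4), (6, 3, 10, k, 7), (6, 5, 7, c, 12), (6, 5, 7, c, 17), (6, 5, 7, c, 2), (6, 5, 7, c, 4), (6, 5, 7, c, 7), (8, 18, 18, b, 10), (8, 18, 18, b, 21), (8, 18, 18, b, 4), (8, 29, 5, w, 10), (8, 29, 5, w, 21), (8, 29, 5, w, 4), (8, 8, 23, t, 10), (8, 8, 23, t, 21), (8, 8, 23, t, 4), (8, 9, 9, n, 10), (8, 9, 9, n, 21), (8, 9, 9, n, 4)}
(Q ⋈ P) ⋈ S (natural join on F): {(6, 25, 32, w, 12, p, x), (6, 25, 32, w, 17, p, x), (6, 25, 32, w, 2, p, x), (6, 25, 32, w, 4, p, x), (6, 25, 32, w, 7, p, x), (6, 26, 9, a, 12, s, b), (6, 26, 9, a, 17, s, b), (6, 26, 9, a, 2, s, b), (6, 26, 9, a, 4, s, b), (6, 26, 9, a, 7, s, b), (6, 5, 7, c, 12, u, v), (6, 5, 7, c, 17, u, v), (6, 5, 7, c, 2, u, v), (6, 5, 7, c, 4, u, v), (6, 5, 7, c, 7, u, v), (8, 29, 5, w, 10, p, x), (8, 29, 5, w, 21, p, x), (8, 29, 5, w, 4, p, x), (8, 9, 9, n, 10, c, x), (8, 9, 9, n, 10, c, y), (8, 9, 9, n, 21, c, x), (8, 9, 9, n, 21, c, y), (8, 9, 9, n, 4, c, x), (8, 9, 9, n, 4, c, y)}
σ[C ≠ 25 and D ≤ 12]: keep tuples satisfying C ≠ 25 and D ≤ 12 → {(6, 26, 9, a, 12, s, b), (6, 26, 9, a, 2, s, b), (6, 26, 9, a, 4, s, b), (6, 26, 9, a, 7, s, b), (6, 5, 7, c, 12, u, v), (6, 5, 7, c, 2, u, v), (6, 5, 7, c, 4, u, v), (6, 5, 7, c, 7, u, v), (8, 29, 5, w, 10, p, x), (8, 29, 5, w, 4, p, x), (8, 9, 9, n, 10, c, x), (8, 9, 9, n, 10, c, y), (8, 9, 9, n, 4, c, x), (8, 9, 9, n, 4, c, y)}
σ[A = u]: keep tuples satisfying A = u → {(6, 5, 7, c, 12, u, v), (6, 5, 7, c, 2, u, v), (6, 5, 7, c, 4, u, v), (6, 5, 7, c, 7, u, v)}
Projecting to B, D, E: {(7, 12, 6), (7, 2, 6), (7, 4, 6), (7, 7, 6)}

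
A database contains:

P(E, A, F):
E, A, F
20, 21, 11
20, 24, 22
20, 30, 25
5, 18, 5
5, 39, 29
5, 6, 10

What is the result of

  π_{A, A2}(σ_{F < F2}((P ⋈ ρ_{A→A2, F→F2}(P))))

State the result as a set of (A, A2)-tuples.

{(18, 39), (18, 6), (21, 24), (21, 30), (24, 30), (6, 39)}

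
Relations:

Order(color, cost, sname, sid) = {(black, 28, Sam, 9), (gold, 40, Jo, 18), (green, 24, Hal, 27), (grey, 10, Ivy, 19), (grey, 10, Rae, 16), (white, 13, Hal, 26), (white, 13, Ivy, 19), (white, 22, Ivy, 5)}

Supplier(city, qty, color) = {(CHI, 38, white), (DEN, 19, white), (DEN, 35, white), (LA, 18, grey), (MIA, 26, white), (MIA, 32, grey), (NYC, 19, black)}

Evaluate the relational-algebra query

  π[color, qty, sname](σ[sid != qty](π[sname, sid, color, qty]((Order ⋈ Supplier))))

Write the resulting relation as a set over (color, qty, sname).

{(black, 19, Sam), (grey, 18, Ivy), (grey, 18, Rae), (grey, 32, Ivy), (grey, 32, Rae), (white, 19, Hal), (white, 19, Ivy), (white, 26, Ivy), (white, 35, Hal), (white, 35, Ivy), (white, 38, Hal), (white, 38, Ivy)}

Natural join on color: {(black, 28, Sam, 9, NYC, 19), (grey, 10, Ivy, 19, LA, 18), (grey, 10, Ivy, 19, MIA, 32), (grey, 10, Rae, 16, LA, 18), (grey, 10, Rae, 16, MIA, 32), (white, 13, Hal, 26, CHI, 38), (white, 13, Hal, 26, DEN, 19), (white, 13, Hal, 26, DEN, 35), (white, 13, Hal, 26, MIA, 26), (white, 13, Ivy, 19, CHI, 38), (white, 13, Ivy, 19, DEN, 19), (white, 13, Ivy, 19, DEN, 35), (white, 13, Ivy, 19, MIA, 26), (white, 22, Ivy, 5, CHI, 38), (white, 22, Ivy, 5, DEN, 19), (white, 22, Ivy, 5, DEN, 35), (white, 22, Ivy, 5, MIA, 26)}
Keep only column(s) sname, sid, color, qty: {(Hal, 26, white, 19), (Hal, 26, white, 26), (Hal, 26, white, 35), (Hal, 26, white, 38), (Ivy, 19, grey, 18), (Ivy, 19, grey, 32), (Ivy, 19, white, 19), (Ivy, 19, white, 26), (Ivy, 19, white, 35), (Ivy, 19, white, 38), (Ivy, 5, white, 19), (Ivy, 5, white, 26), (Ivy, 5, white, 35), (Ivy, 5, white, 38), (Rae, 16, grey, 18), (Rae, 16, grey, 32), (Sam, 9, black, 19)}
Filtering on sid != qty leaves {(Hal, 26, white, 19), (Hal, 26, white, 35), (Hal, 26, white, 38), (Ivy, 19, grey, 18), (Ivy, 19, grey, 32), (Ivy, 19, white, 26), (Ivy, 19, white, 35), (Ivy, 19, white, 38), (Ivy, 5, white, 19), (Ivy, 5, white, 26), (Ivy, 5, white, 35), (Ivy, 5, white, 38), (Rae, 16, grey, 18), (Rae, 16, grey, 32), (Sam, 9, black, 19)}.
Keep only column(s) color, qty, sname (3 duplicate(s) eliminated): {(black, 19, Sam), (grey, 18, Ivy), (grey, 18, Rae), (grey, 32, Ivy), (grey, 32, Rae), (white, 19, Hal), (white, 19, Ivy), (white, 26, Ivy), (white, 35, Hal), (white, 35, Ivy), (white, 38, Hal), (white, 38, Ivy)}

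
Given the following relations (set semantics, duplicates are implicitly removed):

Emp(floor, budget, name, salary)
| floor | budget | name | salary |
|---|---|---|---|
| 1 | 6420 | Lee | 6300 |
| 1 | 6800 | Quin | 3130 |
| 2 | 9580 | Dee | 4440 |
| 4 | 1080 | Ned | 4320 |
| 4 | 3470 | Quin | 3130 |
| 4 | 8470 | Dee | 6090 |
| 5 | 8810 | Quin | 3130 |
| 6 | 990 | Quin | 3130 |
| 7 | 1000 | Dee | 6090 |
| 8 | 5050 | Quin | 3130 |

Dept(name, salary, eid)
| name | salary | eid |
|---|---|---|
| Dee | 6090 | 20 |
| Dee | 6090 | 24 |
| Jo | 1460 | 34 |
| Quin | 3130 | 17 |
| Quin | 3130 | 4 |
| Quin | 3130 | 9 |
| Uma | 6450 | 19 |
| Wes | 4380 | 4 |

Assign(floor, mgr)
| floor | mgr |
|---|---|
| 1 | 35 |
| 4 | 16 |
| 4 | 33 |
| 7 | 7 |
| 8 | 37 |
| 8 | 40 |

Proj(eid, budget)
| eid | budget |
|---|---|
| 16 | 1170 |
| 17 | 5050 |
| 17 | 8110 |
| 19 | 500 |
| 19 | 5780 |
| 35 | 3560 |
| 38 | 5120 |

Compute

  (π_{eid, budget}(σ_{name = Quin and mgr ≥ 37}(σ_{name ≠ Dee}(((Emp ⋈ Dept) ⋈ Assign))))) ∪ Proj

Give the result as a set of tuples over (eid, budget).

{(16, 1170), (17, 5050), (17, 8110), (19, 500), (19, 5780), (35, 3560), (38, 5120), (4, 5050), (9, 5050)}

Emp ⋈ Dept (natural join on name, salary): {(1, 6800, Quin, 3130, 17), (1, 6800, Quin, 3130, 4), (1, 6800, Quin, 3130, 9), (4, 3470, Quin, 3130, 17), (4, 3470, Quin, 3130, 4), (4, 3470, Quin, 3130, 9), (4, 8470, Dee, 6090, 20), (4, 8470, Dee, 6090, 24), (5, 8810, Quin, 3130, 17), (5, 8810, Quin, 3130, 4), (5, 8810, Quin, 3130, 9), (6, 990, Quin, 3130, 17), (6, 990, Quin, 3130, 4), (6, 990, Quin, 3130, 9), (7, 1000, Dee, 6090, 20), (7, 1000, Dee, 6090, 24), (8, 5050, Quin, 3130, 17), (8, 5050, Quin, 3130, 4), (8, 5050, Quin, 3130, 9)}
(Emp ⋈ Dept) ⋈ Assign (natural join on floor): {(1, 6800, Quin, 3130, 17, 35), (1, 6800, Quin, 3130, 4, 35), (1, 6800, Quin, 3130, 9, 35), (4, 3470, Quin, 3130, 17, 16), (4, 3470, Quin, 3130, 17, 33), (4, 3470, Quin, 3130, 4, 16), (4, 3470, Quin, 3130, 4, 33), (4, 3470, Quin, 3130, 9, 16), (4, 3470, Quin, 3130, 9, 33), (4, 8470, Dee, 6090, 20, 16), (4, 8470, Dee, 6090, 20, 33), (4, 8470, Dee, 6090, 24, 16), (4, 8470, Dee, 6090, 24, 33), (7, 1000, Dee, 6090, 20, 7), (7, 1000, Dee, 6090, 24, 7), (8, 5050, Quin, 3130, 17, 37), (8, 5050, Quin, 3130, 17, 40), (8, 5050, Quin, 3130, 4, 37), (8, 5050, Quin, 3130, 4, 40), (8, 5050, Quin, 3130, 9, 37), (8, 5050, Quin, 3130, 9, 40)}
Selection name ≠ Dee: {(1, 6800, Quin, 3130, 17, 35), (1, 6800, Quin, 3130, 4, 35), (1, 6800, Quin, 3130, 9, 35), (4, 3470, Quin, 3130, 17, 16), (4, 3470, Quin, 3130, 17, 33), (4, 3470, Quin, 3130, 4, 16), (4, 3470, Quin, 3130, 4, 33), (4, 3470, Quin, 3130, 9, 16), (4, 3470, Quin, 3130, 9, 33), (8, 5050, Quin, 3130, 17, 37), (8, 5050, Quin, 3130, 17, 40), (8, 5050, Quin, 3130, 4, 37), (8, 5050, Quin, 3130, 4, 40), (8, 5050, Quin, 3130, 9, 37), (8, 5050, Quin, 3130, 9, 40)}
Selection name = Quin and mgr ≥ 37: {(8, 5050, Quin, 3130, 17, 37), (8, 5050, Quin, 3130, 17, 40), (8, 5050, Quin, 3130, 4, 37), (8, 5050, Quin, 3130, 4, 40), (8, 5050, Quin, 3130, 9, 37), (8, 5050, Quin, 3130, 9, 40)}
Projecting to eid, budget (3 duplicate(s) eliminated): {(17, 5050), (4, 5050), (9, 5050)}
Set union of the two operands is {(16, 1170), (17, 5050), (17, 8110), (19, 500), (19, 5780), (35, 3560), (38, 5120), (4, 5050), (9, 5050)}.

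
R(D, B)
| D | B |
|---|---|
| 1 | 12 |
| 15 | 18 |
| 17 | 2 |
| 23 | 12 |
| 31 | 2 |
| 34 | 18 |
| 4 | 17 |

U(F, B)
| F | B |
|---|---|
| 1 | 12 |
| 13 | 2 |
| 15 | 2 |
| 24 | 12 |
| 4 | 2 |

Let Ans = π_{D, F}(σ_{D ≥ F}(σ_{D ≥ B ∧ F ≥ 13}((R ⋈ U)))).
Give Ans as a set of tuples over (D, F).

Joining R and U on B yields {(1, 12, 1), (1, 12, 24), (17, 2, 13), (17, 2, 15), (17, 2, 4), (23, 12, 1), (23, 12, 24), (31, 2, 13), (31, 2, 15), (31, 2, 4)}.
Selection D ≥ B ∧ F ≥ 13: {(17, 2, 13), (17, 2, 15), (23, 12, 24), (31, 2, 13), (31, 2, 15)}
Selection D ≥ F: {(17, 2, 13), (17, 2, 15), (31, 2, 13), (31, 2, 15)}
π[D, F]: project onto (D, F) → {(17, 13), (17, 15), (31, 13), (31, 15)}

{(17, 13), (17, 15), (31, 13), (31, 15)}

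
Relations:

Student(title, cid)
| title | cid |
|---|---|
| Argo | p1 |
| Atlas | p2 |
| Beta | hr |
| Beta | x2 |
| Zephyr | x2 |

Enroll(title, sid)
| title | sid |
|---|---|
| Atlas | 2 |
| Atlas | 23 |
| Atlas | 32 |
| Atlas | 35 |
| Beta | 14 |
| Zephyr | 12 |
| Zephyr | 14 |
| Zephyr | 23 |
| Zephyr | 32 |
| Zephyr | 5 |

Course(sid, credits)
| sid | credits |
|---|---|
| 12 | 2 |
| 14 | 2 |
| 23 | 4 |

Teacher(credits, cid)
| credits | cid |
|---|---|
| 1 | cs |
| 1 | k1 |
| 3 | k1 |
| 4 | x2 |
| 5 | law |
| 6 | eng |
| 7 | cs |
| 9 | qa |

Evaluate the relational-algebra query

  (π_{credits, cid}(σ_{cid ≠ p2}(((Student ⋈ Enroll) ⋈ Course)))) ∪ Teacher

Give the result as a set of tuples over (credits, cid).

Student ⋈ Enroll (natural join on title): {(Atlas, p2, 2), (Atlas, p2, 23), (Atlas, p2, 32), (Atlas, p2, 35), (Beta, hr, 14), (Beta, x2, 14), (Zephyr, x2, 12), (Zephyr, x2, 14), (Zephyr, x2, 23), (Zephyr, x2, 32), (Zephyr, x2, 5)}
(Student ⋈ Enroll) ⋈ Course (natural join on sid): {(Atlas, p2, 23, 4), (Beta, hr, 14, 2), (Beta, x2, 14, 2), (Zephyr, x2, 12, 2), (Zephyr, x2, 14, 2), (Zephyr, x2, 23, 4)}
Apply σ_{cid ≠ p2}; surviving tuples: {(Beta, hr, 14, 2), (Beta, x2, 14, 2), (Zephyr, x2, 12, 2), (Zephyr, x2, 14, 2), (Zephyr, x2, 23, 4)}
Keep only column(s) credits, cid (2 duplicate(s) eliminated): {(2, hr), (2, x2), (4, x2)}
Set union of the two operands is {(1, cs), (1, k1), (2, hr), (2, x2), (3, k1), (4, x2), (5, law), (6, eng), (7, cs), (9, qa)}.

{(1, cs), (1, k1), (2, hr), (2, x2), (3, k1), (4, x2), (5, law), (6, eng), (7, cs), (9, qa)}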